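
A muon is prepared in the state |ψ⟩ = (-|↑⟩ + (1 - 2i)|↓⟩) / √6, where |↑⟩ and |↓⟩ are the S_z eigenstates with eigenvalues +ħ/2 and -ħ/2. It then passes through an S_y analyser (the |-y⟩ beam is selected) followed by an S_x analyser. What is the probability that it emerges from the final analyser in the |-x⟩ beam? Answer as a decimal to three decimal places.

0.083

First analyser (S_y): P(|-y⟩) = |⟨-y|ψ⟩|² = 2/12.
After stage 1 the state is |-y⟩; P(|-x⟩) = |⟨-x|-y⟩|² = 1/2.
Joint probability = 2/12 × 1/2 = 0.083.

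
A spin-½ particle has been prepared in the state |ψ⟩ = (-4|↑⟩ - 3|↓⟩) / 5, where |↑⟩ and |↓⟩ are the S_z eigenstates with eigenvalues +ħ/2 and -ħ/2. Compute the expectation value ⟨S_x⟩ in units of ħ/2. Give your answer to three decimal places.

⟨σ_x⟩ = 2 Re(a* b)/(|a|²+|b|²) with a = -4, b = -3.
a* b = 12, so ⟨σ_x⟩ = 24/25.
⟨S_x⟩ = (ħ/2)·⟨σ_x⟩.

0.960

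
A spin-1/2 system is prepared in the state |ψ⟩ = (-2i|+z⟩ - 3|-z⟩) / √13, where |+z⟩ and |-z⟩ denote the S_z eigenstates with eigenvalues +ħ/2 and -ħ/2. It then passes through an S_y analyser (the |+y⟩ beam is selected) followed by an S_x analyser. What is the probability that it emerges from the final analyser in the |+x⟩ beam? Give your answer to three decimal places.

First analyser (S_y): P(|+y⟩) = |⟨+y|ψ⟩|² = 1/26.
After stage 1 the state is |+y⟩; P(|+x⟩) = |⟨+x|+y⟩|² = 1/2.
Joint probability = 1/26 × 1/2 = 0.019.

0.019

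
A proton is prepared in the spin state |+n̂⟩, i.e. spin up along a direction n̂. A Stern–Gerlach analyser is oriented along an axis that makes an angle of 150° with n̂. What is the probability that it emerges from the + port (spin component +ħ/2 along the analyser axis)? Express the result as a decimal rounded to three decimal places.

0.067

For spin-½, the probability of finding spin-up along an axis at angle θ to the initial spin direction is cos²(θ/2); spin-down is sin²(θ/2).
θ = 150°, so P = cos²(75°) ≈ 0.067.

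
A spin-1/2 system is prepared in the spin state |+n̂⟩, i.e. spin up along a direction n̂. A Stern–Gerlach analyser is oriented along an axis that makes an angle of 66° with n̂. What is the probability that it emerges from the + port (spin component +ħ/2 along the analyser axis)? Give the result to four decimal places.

For spin-½, the probability of finding spin-up along an axis at angle θ to the initial spin direction is cos²(θ/2); spin-down is sin²(θ/2).
θ = 66°, so P = cos²(33°) ≈ 0.7034.

0.7034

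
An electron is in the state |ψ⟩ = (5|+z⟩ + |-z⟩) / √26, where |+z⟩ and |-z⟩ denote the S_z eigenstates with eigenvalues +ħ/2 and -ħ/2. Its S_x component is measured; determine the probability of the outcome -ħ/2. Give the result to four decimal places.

0.3077

|-x⟩ = (|+z⟩ - |-z⟩)/√2, so ⟨-x|ψ⟩ = (4) / (√2·√26).
P = |4|² / 52 = 16/52.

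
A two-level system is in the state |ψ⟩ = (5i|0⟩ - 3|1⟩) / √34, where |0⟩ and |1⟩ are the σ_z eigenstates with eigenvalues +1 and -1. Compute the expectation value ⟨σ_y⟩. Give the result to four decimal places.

⟨σ_y⟩ = 2 Im(a* b)/(|a|²+|b|²) with a = 5i, b = -3.
a* b = 15i, so ⟨σ_y⟩ = 30/34.

0.8824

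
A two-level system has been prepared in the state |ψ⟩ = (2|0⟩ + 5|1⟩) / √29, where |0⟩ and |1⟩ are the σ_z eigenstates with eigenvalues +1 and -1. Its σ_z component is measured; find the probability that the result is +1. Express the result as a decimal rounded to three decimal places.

0.138

The +1 outcome corresponds to |0⟩. Its amplitude in |ψ⟩ is 2/√29.
P = |2|² / 29 = 4/29.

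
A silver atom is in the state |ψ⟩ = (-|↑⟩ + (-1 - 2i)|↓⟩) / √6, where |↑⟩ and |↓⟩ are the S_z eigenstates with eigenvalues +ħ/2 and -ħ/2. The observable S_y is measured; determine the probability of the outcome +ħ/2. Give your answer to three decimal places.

0.833

|+y⟩ = (|↑⟩ + i|↓⟩)/√2, so ⟨+y|ψ⟩ = (-3 + i) / (√2·√6).
P = |-3 + i|² / 12 = 10/12.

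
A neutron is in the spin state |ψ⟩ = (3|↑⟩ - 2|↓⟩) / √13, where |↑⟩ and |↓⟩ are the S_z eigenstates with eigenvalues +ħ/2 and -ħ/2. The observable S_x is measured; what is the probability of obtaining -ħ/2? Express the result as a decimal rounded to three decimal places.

0.962

|-x⟩ = (|↑⟩ - |↓⟩)/√2, so ⟨-x|ψ⟩ = (5) / (√2·√13).
P = |5|² / 26 = 25/26.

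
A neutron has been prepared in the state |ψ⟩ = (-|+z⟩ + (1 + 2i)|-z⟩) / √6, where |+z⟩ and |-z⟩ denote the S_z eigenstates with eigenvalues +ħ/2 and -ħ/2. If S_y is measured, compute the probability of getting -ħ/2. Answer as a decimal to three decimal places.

0.833

|-y⟩ = (|+z⟩ - i|-z⟩)/√2, so ⟨-y|ψ⟩ = (-3 + i) / (√2·√6).
P = |-3 + i|² / 12 = 10/12.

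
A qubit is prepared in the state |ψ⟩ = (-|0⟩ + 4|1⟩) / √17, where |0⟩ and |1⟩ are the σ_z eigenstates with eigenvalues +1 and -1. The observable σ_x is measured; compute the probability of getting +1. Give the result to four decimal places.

0.2647

|+x⟩ = (|0⟩ + |1⟩)/√2, so ⟨+x|ψ⟩ = (3) / (√2·√17).
P = |3|² / 34 = 9/34.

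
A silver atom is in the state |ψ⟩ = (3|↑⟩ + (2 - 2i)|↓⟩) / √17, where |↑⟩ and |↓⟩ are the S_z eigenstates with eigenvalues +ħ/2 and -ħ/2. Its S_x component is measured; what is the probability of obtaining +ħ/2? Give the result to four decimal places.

|+x⟩ = (|↑⟩ + |↓⟩)/√2, so ⟨+x|ψ⟩ = (5 - 2i) / (√2·√17).
P = |5 - 2i|² / 34 = 29/34.

0.8529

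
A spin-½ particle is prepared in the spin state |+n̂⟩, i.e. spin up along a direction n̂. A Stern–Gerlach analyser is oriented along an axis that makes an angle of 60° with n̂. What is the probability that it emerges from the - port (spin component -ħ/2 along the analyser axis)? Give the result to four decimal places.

0.2500

For spin-½, the probability of finding spin-up along an axis at angle θ to the initial spin direction is cos²(θ/2); spin-down is sin²(θ/2).
θ = 60°, so P = sin²(30°) ≈ 0.2500.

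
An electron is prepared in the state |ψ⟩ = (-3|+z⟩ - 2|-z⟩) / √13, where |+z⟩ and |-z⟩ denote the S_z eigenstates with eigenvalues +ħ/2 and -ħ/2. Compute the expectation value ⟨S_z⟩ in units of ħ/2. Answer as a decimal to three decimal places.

⟨σ_z⟩ = |a|² - |b|² divided by |a|²+|b|², with a, b the |+z⟩, |-z⟩ amplitudes.
= (9 - 4)/13 = 5/13.
⟨S_z⟩ = (ħ/2)·⟨σ_z⟩.

0.385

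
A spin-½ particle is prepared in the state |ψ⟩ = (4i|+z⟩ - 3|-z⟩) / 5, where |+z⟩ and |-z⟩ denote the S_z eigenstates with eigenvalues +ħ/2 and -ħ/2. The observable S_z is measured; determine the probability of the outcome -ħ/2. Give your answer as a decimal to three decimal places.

0.360

The -ħ/2 outcome corresponds to |-z⟩. Its amplitude in |ψ⟩ is -3/5.
P = |-3|² / 25 = 9/25.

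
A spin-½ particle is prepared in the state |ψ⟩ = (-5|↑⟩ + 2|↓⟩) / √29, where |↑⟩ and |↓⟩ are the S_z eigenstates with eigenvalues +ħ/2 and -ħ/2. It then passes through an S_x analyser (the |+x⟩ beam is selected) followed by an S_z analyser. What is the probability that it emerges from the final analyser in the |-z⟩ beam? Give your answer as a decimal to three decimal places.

0.078

First analyser (S_x): P(|+x⟩) = |⟨+x|ψ⟩|² = 9/58.
After stage 1 the state is |+x⟩; P(|-z⟩) = |⟨-z|+x⟩|² = 1/2.
Joint probability = 9/58 × 1/2 = 0.078.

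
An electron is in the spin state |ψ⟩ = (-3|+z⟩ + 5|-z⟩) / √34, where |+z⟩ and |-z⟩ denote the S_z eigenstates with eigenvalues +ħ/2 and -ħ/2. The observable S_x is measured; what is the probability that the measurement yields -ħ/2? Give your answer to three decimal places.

0.941

|-x⟩ = (|+z⟩ - |-z⟩)/√2, so ⟨-x|ψ⟩ = (-8) / (√2·√34).
P = |-8|² / 68 = 64/68.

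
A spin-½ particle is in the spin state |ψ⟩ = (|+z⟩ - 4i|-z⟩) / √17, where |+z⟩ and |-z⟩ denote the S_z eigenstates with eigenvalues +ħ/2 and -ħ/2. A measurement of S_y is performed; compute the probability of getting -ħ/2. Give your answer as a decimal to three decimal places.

0.735

|-y⟩ = (|+z⟩ - i|-z⟩)/√2, so ⟨-y|ψ⟩ = (5) / (√2·√17).
P = |5|² / 34 = 25/34.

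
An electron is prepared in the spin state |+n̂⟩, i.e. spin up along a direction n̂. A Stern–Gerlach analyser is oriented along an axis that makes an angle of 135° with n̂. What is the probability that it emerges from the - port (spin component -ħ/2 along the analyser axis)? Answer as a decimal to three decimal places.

For spin-½, the probability of finding spin-up along an axis at angle θ to the initial spin direction is cos²(θ/2); spin-down is sin²(θ/2).
θ = 135°, so P = sin²(67.5°) ≈ 0.854.

0.854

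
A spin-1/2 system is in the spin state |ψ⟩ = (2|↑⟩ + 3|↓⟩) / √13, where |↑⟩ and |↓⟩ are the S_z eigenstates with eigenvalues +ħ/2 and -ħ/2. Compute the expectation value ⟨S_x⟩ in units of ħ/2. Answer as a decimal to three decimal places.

0.923

⟨σ_x⟩ = 2 Re(a* b)/(|a|²+|b|²) with a = 2, b = 3.
a* b = 6, so ⟨σ_x⟩ = 12/13.
⟨S_x⟩ = (ħ/2)·⟨σ_x⟩.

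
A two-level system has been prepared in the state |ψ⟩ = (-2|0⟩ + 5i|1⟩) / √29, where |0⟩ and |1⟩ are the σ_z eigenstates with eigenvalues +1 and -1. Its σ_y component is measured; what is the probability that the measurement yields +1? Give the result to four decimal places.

|+y⟩ = (|0⟩ + i|1⟩)/√2, so ⟨+y|ψ⟩ = (3) / (√2·√29).
P = |3|² / 58 = 9/58.

0.1552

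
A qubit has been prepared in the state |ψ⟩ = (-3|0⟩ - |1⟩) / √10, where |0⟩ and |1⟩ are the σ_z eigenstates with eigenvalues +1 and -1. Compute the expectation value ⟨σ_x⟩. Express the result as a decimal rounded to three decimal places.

⟨σ_x⟩ = 2 Re(a* b)/(|a|²+|b|²) with a = -3, b = -1.
a* b = 3, so ⟨σ_x⟩ = 6/10.

0.600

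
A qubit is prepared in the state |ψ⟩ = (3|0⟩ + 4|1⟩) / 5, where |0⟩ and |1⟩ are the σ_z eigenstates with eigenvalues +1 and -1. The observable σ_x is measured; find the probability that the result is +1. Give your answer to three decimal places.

0.980

|+x⟩ = (|0⟩ + |1⟩)/√2, so ⟨+x|ψ⟩ = (7) / (√2·5).
P = |7|² / 50 = 49/50.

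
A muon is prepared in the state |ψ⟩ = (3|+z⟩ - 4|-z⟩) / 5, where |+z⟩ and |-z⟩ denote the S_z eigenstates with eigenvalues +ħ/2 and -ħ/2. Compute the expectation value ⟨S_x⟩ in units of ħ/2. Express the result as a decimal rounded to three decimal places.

⟨σ_x⟩ = 2 Re(a* b)/(|a|²+|b|²) with a = 3, b = -4.
a* b = -12, so ⟨σ_x⟩ = -24/25.
⟨S_x⟩ = (ħ/2)·⟨σ_x⟩.

-0.960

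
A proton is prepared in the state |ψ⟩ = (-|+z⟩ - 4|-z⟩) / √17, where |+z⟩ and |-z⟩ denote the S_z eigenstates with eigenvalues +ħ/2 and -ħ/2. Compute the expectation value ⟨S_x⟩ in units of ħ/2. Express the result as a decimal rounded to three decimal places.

⟨σ_x⟩ = 2 Re(a* b)/(|a|²+|b|²) with a = -1, b = -4.
a* b = 4, so ⟨σ_x⟩ = 8/17.
⟨S_x⟩ = (ħ/2)·⟨σ_x⟩.

0.471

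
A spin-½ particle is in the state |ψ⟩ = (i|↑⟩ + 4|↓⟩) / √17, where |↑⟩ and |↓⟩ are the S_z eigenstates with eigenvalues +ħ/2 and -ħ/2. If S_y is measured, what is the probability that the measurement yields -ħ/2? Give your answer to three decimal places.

0.735

|-y⟩ = (|↑⟩ - i|↓⟩)/√2, so ⟨-y|ψ⟩ = (5i) / (√2·√17).
P = |5i|² / 34 = 25/34.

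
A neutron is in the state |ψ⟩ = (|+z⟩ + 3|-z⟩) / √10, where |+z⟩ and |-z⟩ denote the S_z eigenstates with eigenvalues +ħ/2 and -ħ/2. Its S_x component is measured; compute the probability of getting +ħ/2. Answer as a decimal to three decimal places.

|+x⟩ = (|+z⟩ + |-z⟩)/√2, so ⟨+x|ψ⟩ = (4) / (√2·√10).
P = |4|² / 20 = 16/20.

0.800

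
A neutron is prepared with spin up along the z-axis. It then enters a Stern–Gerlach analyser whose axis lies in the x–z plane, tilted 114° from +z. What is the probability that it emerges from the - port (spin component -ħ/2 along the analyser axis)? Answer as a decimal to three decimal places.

0.703

For spin-½, the probability of finding spin-up along an axis at angle θ to the initial spin direction is cos²(θ/2); spin-down is sin²(θ/2).
θ = 114°, so P = sin²(57°) ≈ 0.703.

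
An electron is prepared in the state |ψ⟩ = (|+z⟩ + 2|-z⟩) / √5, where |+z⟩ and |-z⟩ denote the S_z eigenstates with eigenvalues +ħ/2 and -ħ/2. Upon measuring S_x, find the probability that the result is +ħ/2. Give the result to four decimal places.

|+x⟩ = (|+z⟩ + |-z⟩)/√2, so ⟨+x|ψ⟩ = (3) / (√2·√5).
P = |3|² / 10 = 9/10.

0.9000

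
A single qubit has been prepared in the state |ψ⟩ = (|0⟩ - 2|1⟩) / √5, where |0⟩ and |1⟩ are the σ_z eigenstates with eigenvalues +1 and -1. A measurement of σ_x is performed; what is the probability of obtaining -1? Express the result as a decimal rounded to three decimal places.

|-x⟩ = (|0⟩ - |1⟩)/√2, so ⟨-x|ψ⟩ = (3) / (√2·√5).
P = |3|² / 10 = 9/10.

0.900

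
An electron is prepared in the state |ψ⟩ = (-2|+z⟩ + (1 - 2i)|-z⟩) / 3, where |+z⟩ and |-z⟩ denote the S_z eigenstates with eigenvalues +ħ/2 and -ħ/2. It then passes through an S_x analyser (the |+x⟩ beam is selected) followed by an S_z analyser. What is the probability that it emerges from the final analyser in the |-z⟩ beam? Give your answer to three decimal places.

0.139

First analyser (S_x): P(|+x⟩) = |⟨+x|ψ⟩|² = 5/18.
After stage 1 the state is |+x⟩; P(|-z⟩) = |⟨-z|+x⟩|² = 1/2.
Joint probability = 5/18 × 1/2 = 0.139.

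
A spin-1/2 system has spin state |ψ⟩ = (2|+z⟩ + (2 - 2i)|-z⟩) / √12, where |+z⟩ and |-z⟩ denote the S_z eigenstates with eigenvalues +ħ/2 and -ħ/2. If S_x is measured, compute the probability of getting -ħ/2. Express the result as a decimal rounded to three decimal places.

|-x⟩ = (|+z⟩ - |-z⟩)/√2, so ⟨-x|ψ⟩ = (2i) / (√2·√12).
P = |2i|² / 24 = 4/24.

0.167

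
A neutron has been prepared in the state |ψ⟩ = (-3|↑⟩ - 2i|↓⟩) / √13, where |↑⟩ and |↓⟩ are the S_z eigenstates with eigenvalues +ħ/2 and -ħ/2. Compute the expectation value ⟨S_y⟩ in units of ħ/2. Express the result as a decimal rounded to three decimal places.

⟨σ_y⟩ = 2 Im(a* b)/(|a|²+|b|²) with a = -3, b = -2i.
a* b = 6i, so ⟨σ_y⟩ = 12/13.
⟨S_y⟩ = (ħ/2)·⟨σ_y⟩.

0.923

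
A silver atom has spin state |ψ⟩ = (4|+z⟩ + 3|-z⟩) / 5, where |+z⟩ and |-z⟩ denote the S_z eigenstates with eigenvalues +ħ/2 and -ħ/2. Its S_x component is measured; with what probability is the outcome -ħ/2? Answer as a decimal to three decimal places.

0.020

|-x⟩ = (|+z⟩ - |-z⟩)/√2, so ⟨-x|ψ⟩ = (1) / (√2·5).
P = |1|² / 50 = 1/50.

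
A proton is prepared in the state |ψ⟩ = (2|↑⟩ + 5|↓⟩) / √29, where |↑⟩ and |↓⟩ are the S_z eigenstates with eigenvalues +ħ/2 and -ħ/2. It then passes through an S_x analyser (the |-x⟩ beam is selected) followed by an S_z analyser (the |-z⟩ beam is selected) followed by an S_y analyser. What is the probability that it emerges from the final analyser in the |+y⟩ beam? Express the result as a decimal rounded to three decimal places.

First analyser (S_x): P(|-x⟩) = |⟨-x|ψ⟩|² = 9/58.
After stage 1 the state is |-x⟩; P(|-z⟩) = |⟨-z|-x⟩|² = 1/2.
After stage 2 the state is |-z⟩; P(|+y⟩) = |⟨+y|-z⟩|² = 1/2.
Joint probability = 9/58 × 1/2 × 1/2 = 0.039.

0.039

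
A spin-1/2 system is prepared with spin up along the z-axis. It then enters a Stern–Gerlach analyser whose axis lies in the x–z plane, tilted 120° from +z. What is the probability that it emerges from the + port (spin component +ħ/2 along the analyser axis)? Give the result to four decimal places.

0.2500

For spin-½, the probability of finding spin-up along an axis at angle θ to the initial spin direction is cos²(θ/2); spin-down is sin²(θ/2).
θ = 120°, so P = cos²(60°) ≈ 0.2500.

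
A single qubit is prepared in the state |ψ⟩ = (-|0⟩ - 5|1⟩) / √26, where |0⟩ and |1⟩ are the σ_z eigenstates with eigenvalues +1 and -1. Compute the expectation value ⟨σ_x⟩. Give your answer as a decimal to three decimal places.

⟨σ_x⟩ = 2 Re(a* b)/(|a|²+|b|²) with a = -1, b = -5.
a* b = 5, so ⟨σ_x⟩ = 10/26.

0.385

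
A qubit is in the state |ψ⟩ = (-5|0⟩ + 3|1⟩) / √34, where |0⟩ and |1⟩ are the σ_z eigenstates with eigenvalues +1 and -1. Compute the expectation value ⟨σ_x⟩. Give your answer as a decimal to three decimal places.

⟨σ_x⟩ = 2 Re(a* b)/(|a|²+|b|²) with a = -5, b = 3.
a* b = -15, so ⟨σ_x⟩ = -30/34.

-0.882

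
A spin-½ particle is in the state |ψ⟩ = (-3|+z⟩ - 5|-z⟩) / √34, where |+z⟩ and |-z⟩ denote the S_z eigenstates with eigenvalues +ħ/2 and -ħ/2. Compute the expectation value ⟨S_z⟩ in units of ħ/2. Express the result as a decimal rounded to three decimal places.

-0.471

⟨σ_z⟩ = |a|² - |b|² divided by |a|²+|b|², with a, b the |+z⟩, |-z⟩ amplitudes.
= (9 - 25)/34 = -16/34.
⟨S_z⟩ = (ħ/2)·⟨σ_z⟩.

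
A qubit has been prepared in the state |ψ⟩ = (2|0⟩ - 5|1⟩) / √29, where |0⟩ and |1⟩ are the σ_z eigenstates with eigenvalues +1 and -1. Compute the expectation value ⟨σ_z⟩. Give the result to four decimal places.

-0.7241

⟨σ_z⟩ = |a|² - |b|² divided by |a|²+|b|², with a, b the |0⟩, |1⟩ amplitudes.
= (4 - 25)/29 = -21/29.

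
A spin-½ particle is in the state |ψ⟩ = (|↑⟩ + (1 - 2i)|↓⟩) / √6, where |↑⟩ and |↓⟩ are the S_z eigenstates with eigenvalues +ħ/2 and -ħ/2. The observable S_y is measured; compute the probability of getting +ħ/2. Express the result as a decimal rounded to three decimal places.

0.167

|+y⟩ = (|↑⟩ + i|↓⟩)/√2, so ⟨+y|ψ⟩ = (-1 - i) / (√2·√6).
P = |-1 - i|² / 12 = 2/12.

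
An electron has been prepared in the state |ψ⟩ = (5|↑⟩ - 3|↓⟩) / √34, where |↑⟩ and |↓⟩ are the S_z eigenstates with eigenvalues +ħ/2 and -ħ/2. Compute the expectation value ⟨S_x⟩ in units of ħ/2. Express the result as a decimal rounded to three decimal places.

-0.882

⟨σ_x⟩ = 2 Re(a* b)/(|a|²+|b|²) with a = 5, b = -3.
a* b = -15, so ⟨σ_x⟩ = -30/34.
⟨S_x⟩ = (ħ/2)·⟨σ_x⟩.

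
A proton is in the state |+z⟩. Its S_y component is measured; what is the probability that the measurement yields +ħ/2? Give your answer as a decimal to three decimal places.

0.500

In the S_z basis, |+z⟩ = |↑⟩ and |+y⟩ = (|↑⟩ + i|↓⟩)/√2.
|⟨+y|+z⟩|² = 1/2.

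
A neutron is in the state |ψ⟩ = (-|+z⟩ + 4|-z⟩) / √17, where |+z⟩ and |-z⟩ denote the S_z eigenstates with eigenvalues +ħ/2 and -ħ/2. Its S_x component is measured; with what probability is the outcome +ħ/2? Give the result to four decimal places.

|+x⟩ = (|+z⟩ + |-z⟩)/√2, so ⟨+x|ψ⟩ = (3) / (√2·√17).
P = |3|² / 34 = 9/34.

0.2647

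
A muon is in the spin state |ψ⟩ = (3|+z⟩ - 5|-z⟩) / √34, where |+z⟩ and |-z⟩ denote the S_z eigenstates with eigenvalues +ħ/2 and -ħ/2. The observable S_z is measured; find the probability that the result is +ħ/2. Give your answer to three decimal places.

The +ħ/2 outcome corresponds to |+z⟩. Its amplitude in |ψ⟩ is 3/√34.
P = |3|² / 34 = 9/34.

0.265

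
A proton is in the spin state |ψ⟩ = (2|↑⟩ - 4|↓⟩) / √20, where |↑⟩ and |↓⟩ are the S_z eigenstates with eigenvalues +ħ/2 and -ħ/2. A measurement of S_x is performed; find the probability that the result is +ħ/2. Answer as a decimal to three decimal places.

|+x⟩ = (|↑⟩ + |↓⟩)/√2, so ⟨+x|ψ⟩ = (-2) / (√2·√20).
P = |-2|² / 40 = 4/40.

0.100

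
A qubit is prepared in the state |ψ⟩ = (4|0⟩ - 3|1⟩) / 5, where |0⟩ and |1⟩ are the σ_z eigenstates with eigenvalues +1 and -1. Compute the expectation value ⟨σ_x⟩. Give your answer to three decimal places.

⟨σ_x⟩ = 2 Re(a* b)/(|a|²+|b|²) with a = 4, b = -3.
a* b = -12, so ⟨σ_x⟩ = -24/25.

-0.960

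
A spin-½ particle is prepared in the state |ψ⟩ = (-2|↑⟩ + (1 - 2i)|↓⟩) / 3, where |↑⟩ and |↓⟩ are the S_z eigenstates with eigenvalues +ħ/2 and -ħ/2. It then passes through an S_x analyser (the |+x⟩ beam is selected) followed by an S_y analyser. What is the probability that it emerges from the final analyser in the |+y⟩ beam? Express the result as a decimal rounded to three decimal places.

First analyser (S_x): P(|+x⟩) = |⟨+x|ψ⟩|² = 5/18.
After stage 1 the state is |+x⟩; P(|+y⟩) = |⟨+y|+x⟩|² = 1/2.
Joint probability = 5/18 × 1/2 = 0.139.

0.139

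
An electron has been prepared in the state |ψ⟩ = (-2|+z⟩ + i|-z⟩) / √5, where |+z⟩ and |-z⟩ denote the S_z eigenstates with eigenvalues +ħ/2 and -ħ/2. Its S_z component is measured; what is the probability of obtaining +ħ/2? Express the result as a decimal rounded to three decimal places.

0.800

The +ħ/2 outcome corresponds to |+z⟩. Its amplitude in |ψ⟩ is -2/√5.
P = |-2|² / 5 = 4/5.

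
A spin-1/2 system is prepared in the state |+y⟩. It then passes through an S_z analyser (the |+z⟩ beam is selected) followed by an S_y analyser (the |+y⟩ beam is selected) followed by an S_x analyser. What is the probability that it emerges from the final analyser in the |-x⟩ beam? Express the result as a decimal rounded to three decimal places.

0.125

First analyser (S_z): from |+y⟩, P(|+z⟩) = 1/2.
After stage 1 the state is |+z⟩; P(|+y⟩) = |⟨+y|+z⟩|² = 1/2.
After stage 2 the state is |+y⟩; P(|-x⟩) = |⟨-x|+y⟩|² = 1/2.
Joint probability = 1/2 × 1/2 × 1/2 = 0.125.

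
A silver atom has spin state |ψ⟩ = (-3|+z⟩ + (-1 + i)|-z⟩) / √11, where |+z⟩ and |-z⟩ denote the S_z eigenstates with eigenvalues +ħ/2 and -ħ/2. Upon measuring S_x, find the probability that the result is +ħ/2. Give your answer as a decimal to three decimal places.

0.773

|+x⟩ = (|+z⟩ + |-z⟩)/√2, so ⟨+x|ψ⟩ = (-4 + i) / (√2·√11).
P = |-4 + i|² / 22 = 17/22.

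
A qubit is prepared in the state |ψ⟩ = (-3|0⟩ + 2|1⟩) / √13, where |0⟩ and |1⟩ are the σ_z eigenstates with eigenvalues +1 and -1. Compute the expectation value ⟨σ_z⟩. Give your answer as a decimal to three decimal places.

0.385

⟨σ_z⟩ = |a|² - |b|² divided by |a|²+|b|², with a, b the |0⟩, |1⟩ amplitudes.
= (9 - 4)/13 = 5/13.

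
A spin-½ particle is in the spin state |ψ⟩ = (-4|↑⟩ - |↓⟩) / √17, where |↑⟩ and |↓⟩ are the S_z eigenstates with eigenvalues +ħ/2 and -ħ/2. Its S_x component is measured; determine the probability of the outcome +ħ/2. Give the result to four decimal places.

|+x⟩ = (|↑⟩ + |↓⟩)/√2, so ⟨+x|ψ⟩ = (-5) / (√2·√17).
P = |-5|² / 34 = 25/34.

0.7353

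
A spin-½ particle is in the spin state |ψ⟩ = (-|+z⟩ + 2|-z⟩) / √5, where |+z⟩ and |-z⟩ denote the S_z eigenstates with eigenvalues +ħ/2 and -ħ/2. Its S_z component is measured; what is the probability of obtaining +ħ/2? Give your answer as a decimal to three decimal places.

The +ħ/2 outcome corresponds to |+z⟩. Its amplitude in |ψ⟩ is -1/√5.
P = |-1|² / 5 = 1/5.

0.200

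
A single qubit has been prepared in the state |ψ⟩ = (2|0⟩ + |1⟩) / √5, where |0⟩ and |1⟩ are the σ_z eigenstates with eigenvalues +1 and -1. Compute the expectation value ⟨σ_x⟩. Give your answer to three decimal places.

⟨σ_x⟩ = 2 Re(a* b)/(|a|²+|b|²) with a = 2, b = 1.
a* b = 2, so ⟨σ_x⟩ = 4/5.

0.800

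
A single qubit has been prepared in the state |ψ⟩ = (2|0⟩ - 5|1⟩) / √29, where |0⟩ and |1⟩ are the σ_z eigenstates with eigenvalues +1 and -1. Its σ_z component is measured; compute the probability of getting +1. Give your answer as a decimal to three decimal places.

0.138

The +1 outcome corresponds to |0⟩. Its amplitude in |ψ⟩ is 2/√29.
P = |2|² / 29 = 4/29.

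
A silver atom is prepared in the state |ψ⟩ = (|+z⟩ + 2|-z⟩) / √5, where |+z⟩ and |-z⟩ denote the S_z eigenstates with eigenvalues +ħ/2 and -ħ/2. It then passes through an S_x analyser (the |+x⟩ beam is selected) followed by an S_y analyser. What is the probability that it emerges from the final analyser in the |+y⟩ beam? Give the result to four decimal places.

0.4500

First analyser (S_x): P(|+x⟩) = |⟨+x|ψ⟩|² = 9/10.
After stage 1 the state is |+x⟩; P(|+y⟩) = |⟨+y|+x⟩|² = 1/2.
Joint probability = 9/10 × 1/2 = 0.4500.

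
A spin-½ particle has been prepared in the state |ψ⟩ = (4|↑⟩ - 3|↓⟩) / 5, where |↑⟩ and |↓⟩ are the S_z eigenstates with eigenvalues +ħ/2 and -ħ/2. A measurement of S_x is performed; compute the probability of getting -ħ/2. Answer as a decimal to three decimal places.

|-x⟩ = (|↑⟩ - |↓⟩)/√2, so ⟨-x|ψ⟩ = (7) / (√2·5).
P = |7|² / 50 = 49/50.

0.980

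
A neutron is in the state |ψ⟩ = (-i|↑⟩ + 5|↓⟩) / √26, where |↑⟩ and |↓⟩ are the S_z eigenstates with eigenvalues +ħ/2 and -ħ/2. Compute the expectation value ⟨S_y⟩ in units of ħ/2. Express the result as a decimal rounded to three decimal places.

0.385

⟨σ_y⟩ = 2 Im(a* b)/(|a|²+|b|²) with a = -i, b = 5.
a* b = 5i, so ⟨σ_y⟩ = 10/26.
⟨S_y⟩ = (ħ/2)·⟨σ_y⟩.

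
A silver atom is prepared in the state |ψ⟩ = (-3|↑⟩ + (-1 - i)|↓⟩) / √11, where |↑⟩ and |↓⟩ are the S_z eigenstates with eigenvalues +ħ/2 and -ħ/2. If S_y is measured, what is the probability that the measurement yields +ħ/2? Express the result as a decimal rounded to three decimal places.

0.773

|+y⟩ = (|↑⟩ + i|↓⟩)/√2, so ⟨+y|ψ⟩ = (-4 + i) / (√2·√11).
P = |-4 + i|² / 22 = 17/22.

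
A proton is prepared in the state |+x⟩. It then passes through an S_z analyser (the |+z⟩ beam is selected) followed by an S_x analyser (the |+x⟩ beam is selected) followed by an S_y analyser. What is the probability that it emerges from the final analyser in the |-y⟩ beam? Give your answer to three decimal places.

First analyser (S_z): from |+x⟩, P(|+z⟩) = 1/2.
After stage 1 the state is |+z⟩; P(|+x⟩) = |⟨+x|+z⟩|² = 1/2.
After stage 2 the state is |+x⟩; P(|-y⟩) = |⟨-y|+x⟩|² = 1/2.
Joint probability = 1/2 × 1/2 × 1/2 = 0.125.

0.125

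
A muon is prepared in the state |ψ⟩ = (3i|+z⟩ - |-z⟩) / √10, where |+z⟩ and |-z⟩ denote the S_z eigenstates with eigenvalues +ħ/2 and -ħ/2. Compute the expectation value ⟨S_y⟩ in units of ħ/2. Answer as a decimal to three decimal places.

0.600

⟨σ_y⟩ = 2 Im(a* b)/(|a|²+|b|²) with a = 3i, b = -1.
a* b = 3i, so ⟨σ_y⟩ = 6/10.
⟨S_y⟩ = (ħ/2)·⟨σ_y⟩.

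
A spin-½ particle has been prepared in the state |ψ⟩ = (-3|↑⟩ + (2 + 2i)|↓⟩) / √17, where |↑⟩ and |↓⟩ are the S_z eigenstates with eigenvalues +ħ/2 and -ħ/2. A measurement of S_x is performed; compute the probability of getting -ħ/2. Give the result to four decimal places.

|-x⟩ = (|↑⟩ - |↓⟩)/√2, so ⟨-x|ψ⟩ = (-5 - 2i) / (√2·√17).
P = |-5 - 2i|² / 34 = 29/34.

0.8529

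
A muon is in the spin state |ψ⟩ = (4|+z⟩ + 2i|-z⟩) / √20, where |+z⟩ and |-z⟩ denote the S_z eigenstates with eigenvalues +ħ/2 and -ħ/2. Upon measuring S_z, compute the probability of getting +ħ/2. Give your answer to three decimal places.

0.800

The +ħ/2 outcome corresponds to |+z⟩. Its amplitude in |ψ⟩ is 4/√20.
P = |4|² / 20 = 16/20.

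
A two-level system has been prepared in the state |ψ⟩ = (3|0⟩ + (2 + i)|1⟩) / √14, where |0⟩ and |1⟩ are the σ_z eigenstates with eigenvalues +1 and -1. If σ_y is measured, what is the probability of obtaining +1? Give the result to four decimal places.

0.7143

|+y⟩ = (|0⟩ + i|1⟩)/√2, so ⟨+y|ψ⟩ = (4 - 2i) / (√2·√14).
P = |4 - 2i|² / 28 = 20/28.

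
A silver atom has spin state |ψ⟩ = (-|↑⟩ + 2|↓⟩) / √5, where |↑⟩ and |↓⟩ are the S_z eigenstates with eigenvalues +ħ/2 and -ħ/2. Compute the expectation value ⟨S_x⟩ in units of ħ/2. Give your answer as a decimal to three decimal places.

⟨σ_x⟩ = 2 Re(a* b)/(|a|²+|b|²) with a = -1, b = 2.
a* b = -2, so ⟨σ_x⟩ = -4/5.
⟨S_x⟩ = (ħ/2)·⟨σ_x⟩.

-0.800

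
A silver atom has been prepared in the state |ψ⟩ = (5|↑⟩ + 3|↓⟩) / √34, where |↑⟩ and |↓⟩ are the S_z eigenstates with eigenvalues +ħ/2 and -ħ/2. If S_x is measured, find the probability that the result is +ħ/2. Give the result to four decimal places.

|+x⟩ = (|↑⟩ + |↓⟩)/√2, so ⟨+x|ψ⟩ = (8) / (√2·√34).
P = |8|² / 68 = 64/68.

0.9412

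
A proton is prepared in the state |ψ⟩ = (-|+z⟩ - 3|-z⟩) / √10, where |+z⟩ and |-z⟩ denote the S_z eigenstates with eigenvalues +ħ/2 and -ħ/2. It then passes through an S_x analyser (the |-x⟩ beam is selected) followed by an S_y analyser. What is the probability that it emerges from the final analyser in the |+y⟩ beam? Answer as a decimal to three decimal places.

First analyser (S_x): P(|-x⟩) = |⟨-x|ψ⟩|² = 4/20.
After stage 1 the state is |-x⟩; P(|+y⟩) = |⟨+y|-x⟩|² = 1/2.
Joint probability = 4/20 × 1/2 = 0.100.

0.100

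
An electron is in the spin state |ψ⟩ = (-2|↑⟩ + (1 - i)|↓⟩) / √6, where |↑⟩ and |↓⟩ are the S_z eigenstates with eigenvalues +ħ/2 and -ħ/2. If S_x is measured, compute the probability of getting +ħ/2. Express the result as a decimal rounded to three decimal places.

0.167

|+x⟩ = (|↑⟩ + |↓⟩)/√2, so ⟨+x|ψ⟩ = (-1 - i) / (√2·√6).
P = |-1 - i|² / 12 = 2/12.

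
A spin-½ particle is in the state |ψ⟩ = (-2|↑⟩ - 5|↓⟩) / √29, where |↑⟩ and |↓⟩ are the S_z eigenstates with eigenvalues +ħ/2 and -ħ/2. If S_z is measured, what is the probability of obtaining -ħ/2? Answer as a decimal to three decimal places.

The -ħ/2 outcome corresponds to |↓⟩. Its amplitude in |ψ⟩ is -5/√29.
P = |-5|² / 29 = 25/29.

0.862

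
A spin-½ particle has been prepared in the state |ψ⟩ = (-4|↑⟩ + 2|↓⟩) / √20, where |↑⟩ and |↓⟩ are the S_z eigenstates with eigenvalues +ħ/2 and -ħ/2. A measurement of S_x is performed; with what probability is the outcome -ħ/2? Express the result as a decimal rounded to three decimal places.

0.900

|-x⟩ = (|↑⟩ - |↓⟩)/√2, so ⟨-x|ψ⟩ = (-6) / (√2·√20).
P = |-6|² / 40 = 36/40.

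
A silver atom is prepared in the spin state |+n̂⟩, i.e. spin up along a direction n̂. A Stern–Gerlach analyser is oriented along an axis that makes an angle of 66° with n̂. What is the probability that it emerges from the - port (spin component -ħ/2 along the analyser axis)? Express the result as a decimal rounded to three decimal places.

For spin-½, the probability of finding spin-up along an axis at angle θ to the initial spin direction is cos²(θ/2); spin-down is sin²(θ/2).
θ = 66°, so P = sin²(33°) ≈ 0.297.

0.297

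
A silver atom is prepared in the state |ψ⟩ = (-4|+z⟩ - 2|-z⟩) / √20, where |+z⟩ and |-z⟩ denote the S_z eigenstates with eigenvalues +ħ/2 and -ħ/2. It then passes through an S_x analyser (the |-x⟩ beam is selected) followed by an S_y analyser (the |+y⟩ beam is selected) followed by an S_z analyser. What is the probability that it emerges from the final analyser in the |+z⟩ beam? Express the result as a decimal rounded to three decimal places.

First analyser (S_x): P(|-x⟩) = |⟨-x|ψ⟩|² = 4/40.
After stage 1 the state is |-x⟩; P(|+y⟩) = |⟨+y|-x⟩|² = 1/2.
After stage 2 the state is |+y⟩; P(|+z⟩) = |⟨+z|+y⟩|² = 1/2.
Joint probability = 4/40 × 1/2 × 1/2 = 0.025.

0.025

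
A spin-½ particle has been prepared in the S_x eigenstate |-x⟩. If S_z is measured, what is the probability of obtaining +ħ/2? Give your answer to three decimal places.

In the S_z basis, |-x⟩ = (|↑⟩ - |↓⟩)/√2 and |+z⟩ = |↑⟩.
|⟨+z|-x⟩|² = 1/2.

0.500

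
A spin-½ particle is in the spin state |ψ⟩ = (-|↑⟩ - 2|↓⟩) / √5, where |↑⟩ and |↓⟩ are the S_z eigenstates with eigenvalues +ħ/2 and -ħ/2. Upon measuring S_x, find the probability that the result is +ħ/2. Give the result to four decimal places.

0.9000

|+x⟩ = (|↑⟩ + |↓⟩)/√2, so ⟨+x|ψ⟩ = (-3) / (√2·√5).
P = |-3|² / 10 = 9/10.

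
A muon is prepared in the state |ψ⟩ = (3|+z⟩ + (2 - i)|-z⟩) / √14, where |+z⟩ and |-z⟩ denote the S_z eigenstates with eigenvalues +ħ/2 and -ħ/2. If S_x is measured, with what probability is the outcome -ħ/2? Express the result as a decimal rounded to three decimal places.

|-x⟩ = (|+z⟩ - |-z⟩)/√2, so ⟨-x|ψ⟩ = (1 + i) / (√2·√14).
P = |1 + i|² / 28 = 2/28.

0.071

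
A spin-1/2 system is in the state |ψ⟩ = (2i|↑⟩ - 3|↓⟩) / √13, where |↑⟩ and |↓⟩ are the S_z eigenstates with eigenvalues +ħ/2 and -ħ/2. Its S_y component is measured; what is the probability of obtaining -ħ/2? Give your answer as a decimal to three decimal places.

|-y⟩ = (|↑⟩ - i|↓⟩)/√2, so ⟨-y|ψ⟩ = (-i) / (√2·√13).
P = |-i|² / 26 = 1/26.

0.038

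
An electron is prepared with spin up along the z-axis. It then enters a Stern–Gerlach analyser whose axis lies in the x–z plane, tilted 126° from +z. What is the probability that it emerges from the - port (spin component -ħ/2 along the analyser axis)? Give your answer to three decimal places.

For spin-½, the probability of finding spin-up along an axis at angle θ to the initial spin direction is cos²(θ/2); spin-down is sin²(θ/2).
θ = 126°, so P = sin²(63°) ≈ 0.794.

0.794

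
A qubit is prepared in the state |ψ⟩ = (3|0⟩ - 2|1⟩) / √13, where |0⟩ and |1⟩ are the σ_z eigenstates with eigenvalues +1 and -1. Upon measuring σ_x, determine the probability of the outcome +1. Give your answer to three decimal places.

0.038

|+x⟩ = (|0⟩ + |1⟩)/√2, so ⟨+x|ψ⟩ = (1) / (√2·√13).
P = |1|² / 26 = 1/26.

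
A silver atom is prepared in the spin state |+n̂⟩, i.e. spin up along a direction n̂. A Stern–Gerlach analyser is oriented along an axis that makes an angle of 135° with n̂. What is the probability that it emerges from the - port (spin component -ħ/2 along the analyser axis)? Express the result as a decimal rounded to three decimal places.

0.854

For spin-½, the probability of finding spin-up along an axis at angle θ to the initial spin direction is cos²(θ/2); spin-down is sin²(θ/2).
θ = 135°, so P = sin²(67.5°) ≈ 0.854.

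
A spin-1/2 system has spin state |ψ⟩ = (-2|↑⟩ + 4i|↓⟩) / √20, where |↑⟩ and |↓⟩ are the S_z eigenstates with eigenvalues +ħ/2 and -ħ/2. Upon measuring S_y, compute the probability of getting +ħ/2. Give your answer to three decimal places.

|+y⟩ = (|↑⟩ + i|↓⟩)/√2, so ⟨+y|ψ⟩ = (2) / (√2·√20).
P = |2|² / 40 = 4/40.

0.100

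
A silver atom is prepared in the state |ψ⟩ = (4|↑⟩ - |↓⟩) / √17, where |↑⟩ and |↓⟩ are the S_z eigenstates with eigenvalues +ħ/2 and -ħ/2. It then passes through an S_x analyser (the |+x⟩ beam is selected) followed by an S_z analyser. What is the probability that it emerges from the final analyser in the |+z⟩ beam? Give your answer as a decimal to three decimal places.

First analyser (S_x): P(|+x⟩) = |⟨+x|ψ⟩|² = 9/34.
After stage 1 the state is |+x⟩; P(|+z⟩) = |⟨+z|+x⟩|² = 1/2.
Joint probability = 9/34 × 1/2 = 0.132.

0.132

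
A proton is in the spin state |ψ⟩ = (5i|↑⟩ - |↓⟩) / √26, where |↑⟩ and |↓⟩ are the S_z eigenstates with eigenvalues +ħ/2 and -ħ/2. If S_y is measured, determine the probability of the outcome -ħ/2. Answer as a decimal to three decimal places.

|-y⟩ = (|↑⟩ - i|↓⟩)/√2, so ⟨-y|ψ⟩ = (4i) / (√2·√26).
P = |4i|² / 52 = 16/52.

0.308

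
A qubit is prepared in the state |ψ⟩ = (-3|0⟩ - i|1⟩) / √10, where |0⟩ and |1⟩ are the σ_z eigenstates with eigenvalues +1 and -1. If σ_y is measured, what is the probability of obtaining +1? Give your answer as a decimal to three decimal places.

0.800

|+y⟩ = (|0⟩ + i|1⟩)/√2, so ⟨+y|ψ⟩ = (-4) / (√2·√10).
P = |-4|² / 20 = 16/20.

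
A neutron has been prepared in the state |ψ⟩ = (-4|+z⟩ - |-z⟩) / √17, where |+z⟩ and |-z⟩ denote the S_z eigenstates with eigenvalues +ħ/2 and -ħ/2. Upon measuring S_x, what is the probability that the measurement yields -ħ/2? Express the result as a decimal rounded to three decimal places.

|-x⟩ = (|+z⟩ - |-z⟩)/√2, so ⟨-x|ψ⟩ = (-3) / (√2·√17).
P = |-3|² / 34 = 9/34.

0.265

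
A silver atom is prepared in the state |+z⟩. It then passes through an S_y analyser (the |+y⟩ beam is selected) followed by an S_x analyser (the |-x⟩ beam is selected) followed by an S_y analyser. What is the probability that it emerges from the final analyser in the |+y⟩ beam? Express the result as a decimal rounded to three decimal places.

First analyser (S_y): from |+z⟩, P(|+y⟩) = 1/2.
After stage 1 the state is |+y⟩; P(|-x⟩) = |⟨-x|+y⟩|² = 1/2.
After stage 2 the state is |-x⟩; P(|+y⟩) = |⟨+y|-x⟩|² = 1/2.
Joint probability = 1/2 × 1/2 × 1/2 = 0.125.

0.125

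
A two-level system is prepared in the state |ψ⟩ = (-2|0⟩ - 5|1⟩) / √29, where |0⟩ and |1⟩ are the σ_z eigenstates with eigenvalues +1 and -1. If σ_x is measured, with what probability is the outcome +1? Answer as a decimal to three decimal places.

|+x⟩ = (|0⟩ + |1⟩)/√2, so ⟨+x|ψ⟩ = (-7) / (√2·√29).
P = |-7|² / 58 = 49/58.

0.845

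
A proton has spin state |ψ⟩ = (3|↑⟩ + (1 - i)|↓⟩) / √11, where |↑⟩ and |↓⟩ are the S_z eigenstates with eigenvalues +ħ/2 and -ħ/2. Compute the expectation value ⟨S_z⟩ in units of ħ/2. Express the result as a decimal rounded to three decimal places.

0.636

⟨σ_z⟩ = |a|² - |b|² divided by |a|²+|b|², with a, b the |↑⟩, |↓⟩ amplitudes.
= (9 - 2)/11 = 7/11.
⟨S_z⟩ = (ħ/2)·⟨σ_z⟩.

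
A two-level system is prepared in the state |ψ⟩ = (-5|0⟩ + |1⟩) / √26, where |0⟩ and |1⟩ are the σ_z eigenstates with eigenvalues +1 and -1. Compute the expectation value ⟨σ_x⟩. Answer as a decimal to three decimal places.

⟨σ_x⟩ = 2 Re(a* b)/(|a|²+|b|²) with a = -5, b = 1.
a* b = -5, so ⟨σ_x⟩ = -10/26.

-0.385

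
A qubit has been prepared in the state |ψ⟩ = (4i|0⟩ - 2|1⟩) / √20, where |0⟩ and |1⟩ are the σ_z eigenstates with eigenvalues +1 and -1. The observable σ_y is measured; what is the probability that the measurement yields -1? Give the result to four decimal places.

|-y⟩ = (|0⟩ - i|1⟩)/√2, so ⟨-y|ψ⟩ = (2i) / (√2·√20).
P = |2i|² / 40 = 4/40.

0.1000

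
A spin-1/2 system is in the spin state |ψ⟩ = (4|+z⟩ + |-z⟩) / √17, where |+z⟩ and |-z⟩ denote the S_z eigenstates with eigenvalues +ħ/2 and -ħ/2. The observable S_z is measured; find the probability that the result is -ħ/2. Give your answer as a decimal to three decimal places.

0.059

The -ħ/2 outcome corresponds to |-z⟩. Its amplitude in |ψ⟩ is 1/√17.
P = |1|² / 17 = 1/17.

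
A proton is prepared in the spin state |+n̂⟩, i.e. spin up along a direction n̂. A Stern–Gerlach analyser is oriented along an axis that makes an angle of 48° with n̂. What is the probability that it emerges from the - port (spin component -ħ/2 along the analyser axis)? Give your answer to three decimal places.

For spin-½, the probability of finding spin-up along an axis at angle θ to the initial spin direction is cos²(θ/2); spin-down is sin²(θ/2).
θ = 48°, so P = sin²(24°) ≈ 0.165.

0.165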